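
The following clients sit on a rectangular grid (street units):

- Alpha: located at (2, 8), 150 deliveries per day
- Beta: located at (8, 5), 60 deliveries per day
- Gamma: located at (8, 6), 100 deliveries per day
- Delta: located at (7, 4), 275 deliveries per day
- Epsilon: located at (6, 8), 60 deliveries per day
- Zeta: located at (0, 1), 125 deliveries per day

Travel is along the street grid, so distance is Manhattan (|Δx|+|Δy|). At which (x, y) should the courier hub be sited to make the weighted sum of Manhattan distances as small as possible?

Manhattan distance separates: Σwᵢ(|x−xᵢ|+|y−yᵢ|) = Σwᵢ|x−xᵢ| + Σwᵢ|y−yᵢ|, so x and y are optimised independently as 1-D weighted medians.
Total weight W = 770; half = 385.
x-coordinate, sorted with cumulative weight:
  x=0 (Zeta, w=125) cum 125
  x=2 (Alpha, w=150) cum 275
  x=6 (Epsilon, w=60) cum 335
  x=7 (Delta, w=275) cum 610  ← median
  x=8 (Beta, w=60) cum 670
  x=8 (Gamma, w=100) cum 770
⇒ x* = 7
y-coordinate, sorted with cumulative weight:
  y=1 (Zeta, w=125) cum 125
  y=4 (Delta, w=275) cum 400  ← median
  y=5 (Beta, w=60) cum 460
  y=6 (Gamma, w=100) cum 560
  y=8 (Alpha, w=150) cum 710
  y=8 (Epsilon, w=60) cum 770
⇒ y* = 4

(7, 4)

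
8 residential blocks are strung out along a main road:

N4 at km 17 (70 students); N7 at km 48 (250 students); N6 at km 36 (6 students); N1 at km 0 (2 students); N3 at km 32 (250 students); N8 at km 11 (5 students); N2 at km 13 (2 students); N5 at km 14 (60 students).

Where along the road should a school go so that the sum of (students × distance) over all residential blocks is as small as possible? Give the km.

x = 32

For a sum of weighted absolute distances on a line, the optimum is the weighted median (not the mean). Total weight W = 645; half-weight = 322.5.
Sort by position and accumulate weight:
  km 0 (N1, w=2) → cum 2
  km 11 (N8, w=5) → cum 7
  km 13 (N2, w=2) → cum 9
  km 14 (N5, w=60) → cum 69
  km 17 (N4, w=70) → cum 139
  km 32 (N3, w=250) → cum 389  ≥ 322.5 → median here
  km 36 (N6, w=6) → cum 395
  km 48 (N7, w=250) → cum 645
Optimal location: km 32.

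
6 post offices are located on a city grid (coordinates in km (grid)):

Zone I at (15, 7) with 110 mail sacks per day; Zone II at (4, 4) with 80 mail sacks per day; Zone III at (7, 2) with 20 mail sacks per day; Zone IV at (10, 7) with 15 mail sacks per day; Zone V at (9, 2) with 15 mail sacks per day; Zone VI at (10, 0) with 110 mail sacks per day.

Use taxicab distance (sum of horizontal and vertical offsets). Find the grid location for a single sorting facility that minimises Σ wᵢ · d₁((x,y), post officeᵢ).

(10, 4)

Manhattan distance separates: Σwᵢ(|x−xᵢ|+|y−yᵢ|) = Σwᵢ|x−xᵢ| + Σwᵢ|y−yᵢ|, so x and y are optimised independently as 1-D weighted medians.
Total weight W = 350; half = 175.
x-coordinate, sorted with cumulative weight:
  x=4 (Zone II, w=80) cum 80
  x=7 (Zone III, w=20) cum 100
  x=9 (Zone V, w=15) cum 115
  x=10 (Zone IV, w=15) cum 130
  x=10 (Zone VI, w=110) cum 240  ← median
  x=15 (Zone I, w=110) cum 350
⇒ x* = 10
y-coordinate, sorted with cumulative weight:
  y=0 (Zone VI, w=110) cum 110
  y=2 (Zone III, w=20) cum 130
  y=2 (Zone V, w=15) cum 145
  y=4 (Zone II, w=80) cum 225  ← median
  y=7 (Zone I, w=110) cum 335
  y=7 (Zone IV, w=15) cum 350
⇒ y* = 4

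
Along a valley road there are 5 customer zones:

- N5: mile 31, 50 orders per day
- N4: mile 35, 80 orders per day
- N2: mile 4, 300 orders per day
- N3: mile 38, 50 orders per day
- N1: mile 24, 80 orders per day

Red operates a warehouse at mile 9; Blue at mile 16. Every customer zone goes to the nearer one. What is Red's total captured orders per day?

300

The indifferent point is the midpoint (9+16)/2 = 12.5; customer zones left of it (closer to Red at 9) go to Red, those right go to Blue.
  N2 at 4 (w=300) → Red
  N1 at 24 (w=80) → Blue
  N5 at 31 (w=50) → Blue
  N4 at 35 (w=80) → Blue
  N3 at 38 (w=50) → Blue
Red captures 300; Blue captures 260.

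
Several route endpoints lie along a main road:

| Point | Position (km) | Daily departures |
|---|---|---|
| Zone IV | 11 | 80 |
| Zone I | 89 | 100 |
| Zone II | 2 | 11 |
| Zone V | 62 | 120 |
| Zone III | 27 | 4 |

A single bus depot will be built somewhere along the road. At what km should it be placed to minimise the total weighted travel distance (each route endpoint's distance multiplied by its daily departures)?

For a sum of weighted absolute distances on a line, the optimum is the weighted median (not the mean). Total weight W = 315; half-weight = 157.5.
Sort by position and accumulate weight:
  km 2 (Zone II, w=11) → cum 11
  km 11 (Zone IV, w=80) → cum 91
  km 27 (Zone III, w=4) → cum 95
  km 62 (Zone V, w=120) → cum 215  ≥ 157.5 → median here
  km 89 (Zone I, w=100) → cum 315
Optimal location: km 62.

x = 62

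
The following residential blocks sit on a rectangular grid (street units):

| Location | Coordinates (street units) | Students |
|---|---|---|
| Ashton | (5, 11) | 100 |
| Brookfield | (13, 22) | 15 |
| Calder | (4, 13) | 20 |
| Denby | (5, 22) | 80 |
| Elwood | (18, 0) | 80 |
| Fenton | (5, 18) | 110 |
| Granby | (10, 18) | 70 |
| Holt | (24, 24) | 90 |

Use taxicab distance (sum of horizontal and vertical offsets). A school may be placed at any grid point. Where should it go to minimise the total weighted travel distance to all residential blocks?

(5, 18)

Manhattan distance separates: Σwᵢ(|x−xᵢ|+|y−yᵢ|) = Σwᵢ|x−xᵢ| + Σwᵢ|y−yᵢ|, so x and y are optimised independently as 1-D weighted medians.
Total weight W = 565; half = 282.5.
x-coordinate, sorted with cumulative weight:
  x=4 (Calder, w=20) cum 20
  x=5 (Ashton, w=100) cum 120
  x=5 (Denby, w=80) cum 200
  x=5 (Fenton, w=110) cum 310  ← median
  x=10 (Granby, w=70) cum 380
  x=13 (Brookfield, w=15) cum 395
  x=18 (Elwood, w=80) cum 475
  x=24 (Holt, w=90) cum 565
⇒ x* = 5
y-coordinate, sorted with cumulative weight:
  y=0 (Elwood, w=80) cum 80
  y=11 (Ashton, w=100) cum 180
  y=13 (Calder, w=20) cum 200
  y=18 (Fenton, w=110) cum 310  ← median
  y=18 (Granby, w=70) cum 380
  y=22 (Brookfield, w=15) cum 395
  y=22 (Denby, w=80) cum 475
  y=24 (Holt, w=90) cum 565
⇒ y* = 18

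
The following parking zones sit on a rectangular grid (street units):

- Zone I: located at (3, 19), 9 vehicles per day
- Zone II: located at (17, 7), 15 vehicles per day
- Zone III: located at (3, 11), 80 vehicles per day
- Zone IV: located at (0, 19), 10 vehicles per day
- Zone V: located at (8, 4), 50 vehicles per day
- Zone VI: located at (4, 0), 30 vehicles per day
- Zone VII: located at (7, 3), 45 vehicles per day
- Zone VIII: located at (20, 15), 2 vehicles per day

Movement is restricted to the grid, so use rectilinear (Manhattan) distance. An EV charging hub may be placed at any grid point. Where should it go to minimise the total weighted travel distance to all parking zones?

Manhattan distance separates: Σwᵢ(|x−xᵢ|+|y−yᵢ|) = Σwᵢ|x−xᵢ| + Σwᵢ|y−yᵢ|, so x and y are optimised independently as 1-D weighted medians.
Total weight W = 241; half = 120.5.
x-coordinate, sorted with cumulative weight:
  x=0 (Zone IV, w=10) cum 10
  x=3 (Zone I, w=9) cum 19
  x=3 (Zone III, w=80) cum 99
  x=4 (Zone VI, w=30) cum 129  ← median
  x=7 (Zone VII, w=45) cum 174
  x=8 (Zone V, w=50) cum 224
  x=17 (Zone II, w=15) cum 239
  x=20 (Zone VIII, w=2) cum 241
⇒ x* = 4
y-coordinate, sorted with cumulative weight:
  y=0 (Zone VI, w=30) cum 30
  y=3 (Zone VII, w=45) cum 75
  y=4 (Zone V, w=50) cum 125  ← median
  y=7 (Zone II, w=15) cum 140
  y=11 (Zone III, w=80) cum 220
  y=15 (Zone VIII, w=2) cum 222
  y=19 (Zone I, w=9) cum 231
  y=19 (Zone IV, w=10) cum 241
⇒ y* = 4

(4, 4)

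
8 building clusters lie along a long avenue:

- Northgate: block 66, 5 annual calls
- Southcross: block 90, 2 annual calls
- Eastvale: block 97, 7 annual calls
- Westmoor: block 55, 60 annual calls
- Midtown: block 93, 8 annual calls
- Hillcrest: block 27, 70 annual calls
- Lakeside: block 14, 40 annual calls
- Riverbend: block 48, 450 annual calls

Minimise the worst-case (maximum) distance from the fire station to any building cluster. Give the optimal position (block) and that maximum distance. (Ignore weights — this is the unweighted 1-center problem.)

The 1-center on a line is the midpoint of the two extreme points: leftmost at 14, rightmost at 97.
Optimal location = (14 + 97)/2 = 55.5; maximum distance = (97 − 14)/2 = 41.5.

location 55.5, max distance 41.5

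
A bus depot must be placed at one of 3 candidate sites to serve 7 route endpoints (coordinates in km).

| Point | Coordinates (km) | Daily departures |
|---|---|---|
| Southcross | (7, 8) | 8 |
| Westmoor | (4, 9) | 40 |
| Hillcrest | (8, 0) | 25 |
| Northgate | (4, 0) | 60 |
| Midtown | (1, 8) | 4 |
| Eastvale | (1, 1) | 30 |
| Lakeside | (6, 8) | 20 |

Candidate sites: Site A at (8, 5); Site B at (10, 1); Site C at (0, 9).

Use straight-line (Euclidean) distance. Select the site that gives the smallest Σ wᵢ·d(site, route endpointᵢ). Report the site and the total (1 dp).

Total weighted distance at each candidate:
  Site A (8, 5): total = 1105.2
  Site B (10, 1): total = 1358.6
  Site C (0, 9): total = 1477.7
Minimum is at Site A with total 1105.2 km.

Site A, total 1105.2 km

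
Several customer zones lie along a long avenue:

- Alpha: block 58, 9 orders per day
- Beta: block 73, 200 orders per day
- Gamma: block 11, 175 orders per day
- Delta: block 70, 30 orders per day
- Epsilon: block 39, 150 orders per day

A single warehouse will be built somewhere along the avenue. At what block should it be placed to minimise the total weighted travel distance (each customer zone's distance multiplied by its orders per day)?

For a sum of weighted absolute distances on a line, the optimum is the weighted median (not the mean). Total weight W = 564; half-weight = 282.
Sort by position and accumulate weight:
  block 11 (Gamma, w=175) → cum 175
  block 39 (Epsilon, w=150) → cum 325  ≥ 282 → median here
  block 58 (Alpha, w=9) → cum 334
  block 70 (Delta, w=30) → cum 364
  block 73 (Beta, w=200) → cum 564
Optimal location: block 39.

x = 39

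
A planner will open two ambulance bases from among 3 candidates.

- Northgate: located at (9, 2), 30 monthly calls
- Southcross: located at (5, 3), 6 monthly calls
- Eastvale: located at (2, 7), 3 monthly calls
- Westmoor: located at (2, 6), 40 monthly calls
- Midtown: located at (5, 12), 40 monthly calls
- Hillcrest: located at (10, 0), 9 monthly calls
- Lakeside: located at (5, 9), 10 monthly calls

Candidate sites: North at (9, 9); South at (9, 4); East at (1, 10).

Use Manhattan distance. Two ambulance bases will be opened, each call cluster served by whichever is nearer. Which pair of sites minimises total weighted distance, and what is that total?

Evaluate every pair (each demand assigned to the nearer of the two):
  {South, East}: total = 637
  {North, South}: total = 842
  {North, East}: total = 852
Best pair: {South, East} with total 637.

{South, East}, total 637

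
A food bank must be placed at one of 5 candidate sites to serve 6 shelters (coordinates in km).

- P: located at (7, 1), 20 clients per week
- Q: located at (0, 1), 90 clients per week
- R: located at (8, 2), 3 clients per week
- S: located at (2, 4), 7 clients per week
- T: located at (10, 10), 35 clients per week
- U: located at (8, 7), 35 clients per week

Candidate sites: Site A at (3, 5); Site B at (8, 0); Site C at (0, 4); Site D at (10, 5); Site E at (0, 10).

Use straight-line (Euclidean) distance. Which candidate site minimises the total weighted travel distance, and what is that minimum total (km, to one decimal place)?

Total weighted distance at each candidate:
  Site A (3, 5): total = 1080.1
  Site B (8, 0): total = 1412.3
  Site C (0, 4): total = 1168.3
  Site D (10, 5): total = 1410.6
  Site E (0, 10): total = 1765.3
Minimum is at Site A with total 1080.1 km.

Site A, total 1080.1 km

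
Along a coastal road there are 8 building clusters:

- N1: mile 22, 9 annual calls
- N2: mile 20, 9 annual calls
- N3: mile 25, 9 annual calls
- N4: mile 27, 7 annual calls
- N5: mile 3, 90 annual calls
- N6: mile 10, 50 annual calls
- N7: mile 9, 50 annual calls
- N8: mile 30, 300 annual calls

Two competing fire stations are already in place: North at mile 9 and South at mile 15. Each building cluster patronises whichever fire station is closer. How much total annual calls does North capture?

The indifferent point is the midpoint (9+15)/2 = 12; building clusters left of it (closer to North at 9) go to North, those right go to South.
  N5 at 3 (w=90) → North
  N7 at 9 (w=50) → North
  N6 at 10 (w=50) → North
  N2 at 20 (w=9) → South
  N1 at 22 (w=9) → South
  N3 at 25 (w=9) → South
  N4 at 27 (w=7) → South
  N8 at 30 (w=300) → South
North captures 190; South captures 334.

190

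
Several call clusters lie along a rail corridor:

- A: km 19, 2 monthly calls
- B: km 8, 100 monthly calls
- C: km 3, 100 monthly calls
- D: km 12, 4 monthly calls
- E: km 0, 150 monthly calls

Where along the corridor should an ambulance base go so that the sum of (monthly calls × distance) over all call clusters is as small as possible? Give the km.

x = 3

For a sum of weighted absolute distances on a line, the optimum is the weighted median (not the mean). Total weight W = 356; half-weight = 178.
Sort by position and accumulate weight:
  km 0 (E, w=150) → cum 150
  km 3 (C, w=100) → cum 250  ≥ 178 → median here
  km 8 (B, w=100) → cum 350
  km 12 (D, w=4) → cum 354
  km 19 (A, w=2) → cum 356
Optimal location: km 3.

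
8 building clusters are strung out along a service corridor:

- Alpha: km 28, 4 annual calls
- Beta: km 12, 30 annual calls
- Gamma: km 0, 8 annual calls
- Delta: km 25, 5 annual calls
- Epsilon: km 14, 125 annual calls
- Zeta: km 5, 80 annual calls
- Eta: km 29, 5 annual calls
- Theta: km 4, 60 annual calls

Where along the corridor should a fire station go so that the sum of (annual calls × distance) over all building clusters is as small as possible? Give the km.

For a sum of weighted absolute distances on a line, the optimum is the weighted median (not the mean). Total weight W = 317; half-weight = 158.5.
Sort by position and accumulate weight:
  km 0 (Gamma, w=8) → cum 8
  km 4 (Theta, w=60) → cum 68
  km 5 (Zeta, w=80) → cum 148
  km 12 (Beta, w=30) → cum 178  ≥ 158.5 → median here
  km 14 (Epsilon, w=125) → cum 303
  km 25 (Delta, w=5) → cum 308
  km 28 (Alpha, w=4) → cum 312
  km 29 (Eta, w=5) → cum 317
Optimal location: km 12.

x = 12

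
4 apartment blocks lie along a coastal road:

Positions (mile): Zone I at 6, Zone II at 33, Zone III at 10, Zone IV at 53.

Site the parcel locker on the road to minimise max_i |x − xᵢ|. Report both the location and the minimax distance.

The 1-center on a line is the midpoint of the two extreme points: leftmost at 6, rightmost at 53.
Optimal location = (6 + 53)/2 = 29.5; maximum distance = (53 − 6)/2 = 23.5.

location 29.5, max distance 23.5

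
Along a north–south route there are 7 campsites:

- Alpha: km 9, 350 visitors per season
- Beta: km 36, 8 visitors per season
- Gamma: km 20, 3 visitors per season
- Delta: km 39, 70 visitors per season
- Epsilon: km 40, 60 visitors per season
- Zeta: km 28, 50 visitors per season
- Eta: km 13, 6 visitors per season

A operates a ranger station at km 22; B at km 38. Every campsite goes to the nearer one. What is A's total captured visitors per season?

409

The indifferent point is the midpoint (22+38)/2 = 30; campsites left of it (closer to A at 22) go to A, those right go to B.
  Alpha at 9 (w=350) → A
  Eta at 13 (w=6) → A
  Gamma at 20 (w=3) → A
  Zeta at 28 (w=50) → A
  Beta at 36 (w=8) → B
  Delta at 39 (w=70) → B
  Epsilon at 40 (w=60) → B
A captures 409; B captures 138.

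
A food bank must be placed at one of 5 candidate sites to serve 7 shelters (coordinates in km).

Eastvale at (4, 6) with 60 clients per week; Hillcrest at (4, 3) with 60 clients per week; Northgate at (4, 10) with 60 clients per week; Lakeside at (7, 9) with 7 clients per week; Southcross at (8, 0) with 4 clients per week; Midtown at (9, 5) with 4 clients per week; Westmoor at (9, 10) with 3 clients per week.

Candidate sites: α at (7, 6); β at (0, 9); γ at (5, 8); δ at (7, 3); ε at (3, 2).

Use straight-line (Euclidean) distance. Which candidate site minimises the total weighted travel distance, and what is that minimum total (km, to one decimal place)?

Total weighted distance at each candidate:
  α (7, 6): total = 802.3
  β (0, 9): total = 1143.8
  γ (5, 8): total = 657.5
  δ (7, 3): total = 979.3
  ε (3, 2): total = 950.8
Minimum is at γ with total 657.5 km.

γ, total 657.5 km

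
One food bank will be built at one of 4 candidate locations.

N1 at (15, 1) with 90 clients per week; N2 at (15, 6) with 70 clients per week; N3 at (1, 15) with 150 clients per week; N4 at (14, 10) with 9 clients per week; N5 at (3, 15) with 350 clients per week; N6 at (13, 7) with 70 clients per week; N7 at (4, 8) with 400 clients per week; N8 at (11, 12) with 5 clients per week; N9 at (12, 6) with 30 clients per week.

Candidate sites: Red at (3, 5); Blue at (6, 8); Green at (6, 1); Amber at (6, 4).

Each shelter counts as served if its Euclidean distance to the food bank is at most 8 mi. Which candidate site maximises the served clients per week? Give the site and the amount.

Blue, covering 855

Coverage radius r = 8 mi; a point is covered iff (Δx)²+(Δy)² ≤ 8² = 64.
  Red (3, 5): covers {N7} → 400
  Blue (6, 8): covers {N5, N6, N7, N8, N9} → 855
  Green (6, 1): covers {N7, N9} → 430
  Amber (6, 4): covers {N6, N7, N9} → 500
Maximum coverage at Blue: 855 clients per week.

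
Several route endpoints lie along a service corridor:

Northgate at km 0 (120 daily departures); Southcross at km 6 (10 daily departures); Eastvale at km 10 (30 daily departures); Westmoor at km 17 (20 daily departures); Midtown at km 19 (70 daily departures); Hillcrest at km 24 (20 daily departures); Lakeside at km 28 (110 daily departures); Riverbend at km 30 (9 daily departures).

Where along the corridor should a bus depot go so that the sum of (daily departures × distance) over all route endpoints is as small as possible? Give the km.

For a sum of weighted absolute distances on a line, the optimum is the weighted median (not the mean). Total weight W = 389; half-weight = 194.5.
Sort by position and accumulate weight:
  km 0 (Northgate, w=120) → cum 120
  km 6 (Southcross, w=10) → cum 130
  km 10 (Eastvale, w=30) → cum 160
  km 17 (Westmoor, w=20) → cum 180
  km 19 (Midtown, w=70) → cum 250  ≥ 194.5 → median here
  km 24 (Hillcrest, w=20) → cum 270
  km 28 (Lakeside, w=110) → cum 380
  km 30 (Riverbend, w=9) → cum 389
Optimal location: km 19.

x = 19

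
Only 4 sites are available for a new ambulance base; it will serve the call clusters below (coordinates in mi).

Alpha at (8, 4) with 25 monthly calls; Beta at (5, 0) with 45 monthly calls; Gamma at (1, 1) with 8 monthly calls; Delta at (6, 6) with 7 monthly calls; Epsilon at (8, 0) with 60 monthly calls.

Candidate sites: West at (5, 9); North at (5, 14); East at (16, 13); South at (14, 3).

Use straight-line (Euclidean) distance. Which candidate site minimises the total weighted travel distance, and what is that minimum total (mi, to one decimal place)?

South, total 1146.5 mi

Total weighted distance at each candidate:
  West (5, 9): total = 1213.7
  North (5, 14): total = 1915.3
  East (16, 13): total = 2222.3
  South (14, 3): total = 1146.5
Minimum is at South with total 1146.5 mi.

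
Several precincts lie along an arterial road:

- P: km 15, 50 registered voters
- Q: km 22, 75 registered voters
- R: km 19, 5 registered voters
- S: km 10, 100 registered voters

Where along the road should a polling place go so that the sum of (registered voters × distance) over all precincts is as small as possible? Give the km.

x = 15

For a sum of weighted absolute distances on a line, the optimum is the weighted median (not the mean). Total weight W = 230; half-weight = 115.
Sort by position and accumulate weight:
  km 10 (S, w=100) → cum 100
  km 15 (P, w=50) → cum 150  ≥ 115 → median here
  km 19 (R, w=5) → cum 155
  km 22 (Q, w=75) → cum 230
Optimal location: km 15.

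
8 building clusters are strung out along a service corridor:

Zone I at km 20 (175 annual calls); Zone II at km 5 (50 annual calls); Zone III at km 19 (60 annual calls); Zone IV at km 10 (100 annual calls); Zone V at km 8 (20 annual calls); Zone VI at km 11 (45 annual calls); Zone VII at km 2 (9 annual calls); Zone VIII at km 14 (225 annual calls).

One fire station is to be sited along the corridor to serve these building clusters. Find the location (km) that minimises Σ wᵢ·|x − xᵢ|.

x = 14

For a sum of weighted absolute distances on a line, the optimum is the weighted median (not the mean). Total weight W = 684; half-weight = 342.
Sort by position and accumulate weight:
  km 2 (Zone VII, w=9) → cum 9
  km 5 (Zone II, w=50) → cum 59
  km 8 (Zone V, w=20) → cum 79
  km 10 (Zone IV, w=100) → cum 179
  km 11 (Zone VI, w=45) → cum 224
  km 14 (Zone VIII, w=225) → cum 449  ≥ 342 → median here
  km 19 (Zone III, w=60) → cum 509
  km 20 (Zone I, w=175) → cum 684
Optimal location: km 14.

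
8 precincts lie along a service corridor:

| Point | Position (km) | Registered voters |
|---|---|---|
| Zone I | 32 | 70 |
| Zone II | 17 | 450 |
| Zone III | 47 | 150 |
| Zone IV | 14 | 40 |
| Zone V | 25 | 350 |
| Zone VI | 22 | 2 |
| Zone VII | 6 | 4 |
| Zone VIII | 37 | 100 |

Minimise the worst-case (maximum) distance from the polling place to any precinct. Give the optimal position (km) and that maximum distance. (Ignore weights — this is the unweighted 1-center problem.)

location 26.5, max distance 20.5

The 1-center on a line is the midpoint of the two extreme points: leftmost at 6, rightmost at 47.
Optimal location = (6 + 47)/2 = 26.5; maximum distance = (47 − 6)/2 = 20.5.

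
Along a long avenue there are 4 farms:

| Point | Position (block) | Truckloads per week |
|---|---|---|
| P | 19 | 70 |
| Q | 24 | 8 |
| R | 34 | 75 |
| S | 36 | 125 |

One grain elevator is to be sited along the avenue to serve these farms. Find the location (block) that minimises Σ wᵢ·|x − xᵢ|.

x = 34

For a sum of weighted absolute distances on a line, the optimum is the weighted median (not the mean). Total weight W = 278; half-weight = 139.
Sort by position and accumulate weight:
  block 19 (P, w=70) → cum 70
  block 24 (Q, w=8) → cum 78
  block 34 (R, w=75) → cum 153  ≥ 139 → median here
  block 36 (S, w=125) → cum 278
Optimal location: block 34.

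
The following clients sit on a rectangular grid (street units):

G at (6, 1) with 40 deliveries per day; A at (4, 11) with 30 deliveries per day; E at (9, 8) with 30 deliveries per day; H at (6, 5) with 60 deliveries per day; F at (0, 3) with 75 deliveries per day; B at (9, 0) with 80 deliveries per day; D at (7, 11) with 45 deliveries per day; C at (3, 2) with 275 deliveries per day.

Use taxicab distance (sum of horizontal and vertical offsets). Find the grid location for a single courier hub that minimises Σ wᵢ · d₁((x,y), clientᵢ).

(3, 2)

Manhattan distance separates: Σwᵢ(|x−xᵢ|+|y−yᵢ|) = Σwᵢ|x−xᵢ| + Σwᵢ|y−yᵢ|, so x and y are optimised independently as 1-D weighted medians.
Total weight W = 635; half = 317.5.
x-coordinate, sorted with cumulative weight:
  x=0 (F, w=75) cum 75
  x=3 (C, w=275) cum 350  ← median
  x=4 (A, w=30) cum 380
  x=6 (G, w=40) cum 420
  x=6 (H, w=60) cum 480
  x=7 (D, w=45) cum 525
  x=9 (E, w=30) cum 555
  x=9 (B, w=80) cum 635
⇒ x* = 3
y-coordinate, sorted with cumulative weight:
  y=0 (B, w=80) cum 80
  y=1 (G, w=40) cum 120
  y=2 (C, w=275) cum 395  ← median
  y=3 (F, w=75) cum 470
  y=5 (H, w=60) cum 530
  y=8 (E, w=30) cum 560
  y=11 (A, w=30) cum 590
  y=11 (D, w=45) cum 635
⇒ y* = 2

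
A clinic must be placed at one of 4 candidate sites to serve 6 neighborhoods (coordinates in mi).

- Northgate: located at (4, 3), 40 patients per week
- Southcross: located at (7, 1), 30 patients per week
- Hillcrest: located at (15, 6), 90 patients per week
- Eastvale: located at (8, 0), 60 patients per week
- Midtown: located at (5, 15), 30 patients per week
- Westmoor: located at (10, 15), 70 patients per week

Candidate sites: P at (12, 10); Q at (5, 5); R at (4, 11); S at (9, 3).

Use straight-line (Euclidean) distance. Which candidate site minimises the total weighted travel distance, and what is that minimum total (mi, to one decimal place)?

Total weighted distance at each candidate:
  P (12, 10): total = 2465.3
  Q (5, 5): total = 2560.6
  R (4, 11): total = 3051.4
  S (9, 3): total = 2300.7
Minimum is at S with total 2300.7 mi.

S, total 2300.7 mi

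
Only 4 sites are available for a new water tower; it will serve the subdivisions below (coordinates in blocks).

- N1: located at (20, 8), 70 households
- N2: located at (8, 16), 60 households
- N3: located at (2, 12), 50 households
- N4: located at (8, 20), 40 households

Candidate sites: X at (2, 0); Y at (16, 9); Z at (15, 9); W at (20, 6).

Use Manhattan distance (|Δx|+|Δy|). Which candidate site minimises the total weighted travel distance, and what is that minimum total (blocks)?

Z, total 2780 blocks

Total weighted distance at each candidate:
  X (2, 0): total = 4780
  Y (16, 9): total = 2860
  Z (15, 9): total = 2780
  W (20, 6): total = 3700
Minimum is at Z with total 2780 blocks.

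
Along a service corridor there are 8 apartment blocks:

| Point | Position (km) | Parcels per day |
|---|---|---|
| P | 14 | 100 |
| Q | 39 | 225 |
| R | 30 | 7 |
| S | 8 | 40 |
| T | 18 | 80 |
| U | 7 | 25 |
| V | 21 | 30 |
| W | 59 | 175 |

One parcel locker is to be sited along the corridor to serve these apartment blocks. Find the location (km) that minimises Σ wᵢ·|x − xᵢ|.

x = 39

For a sum of weighted absolute distances on a line, the optimum is the weighted median (not the mean). Total weight W = 682; half-weight = 341.
Sort by position and accumulate weight:
  km 7 (U, w=25) → cum 25
  km 8 (S, w=40) → cum 65
  km 14 (P, w=100) → cum 165
  km 18 (T, w=80) → cum 245
  km 21 (V, w=30) → cum 275
  km 30 (R, w=7) → cum 282
  km 39 (Q, w=225) → cum 507  ≥ 341 → median here
  km 59 (W, w=175) → cum 682
Optimal location: km 39.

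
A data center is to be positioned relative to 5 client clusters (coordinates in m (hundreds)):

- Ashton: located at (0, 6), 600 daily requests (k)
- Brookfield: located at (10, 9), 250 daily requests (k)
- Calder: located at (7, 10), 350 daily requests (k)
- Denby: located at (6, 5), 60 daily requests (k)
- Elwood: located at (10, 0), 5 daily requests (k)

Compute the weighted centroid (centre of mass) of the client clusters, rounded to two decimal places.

(4.24, 7.63)

The minimiser of Σwᵢ‖p−pᵢ‖² is the weighted centroid p* = (Σwᵢpᵢ)/(Σwᵢ).
Σwᵢ = 1265.
Σwᵢxᵢ = 600·0 + 250·10 + 350·7 + 60·6 + 5·10 = 5360.
Σwᵢyᵢ = 600·6 + 250·9 + 350·10 + 60·5 + 5·0 = 9650.
x* = 5360/1265 = 4.24, y* = 9650/1265 = 7.63.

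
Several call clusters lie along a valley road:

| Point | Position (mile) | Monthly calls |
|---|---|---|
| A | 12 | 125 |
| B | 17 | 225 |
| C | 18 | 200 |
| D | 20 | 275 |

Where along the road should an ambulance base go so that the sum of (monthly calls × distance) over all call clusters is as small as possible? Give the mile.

For a sum of weighted absolute distances on a line, the optimum is the weighted median (not the mean). Total weight W = 825; half-weight = 412.5.
Sort by position and accumulate weight:
  mile 12 (A, w=125) → cum 125
  mile 17 (B, w=225) → cum 350
  mile 18 (C, w=200) → cum 550  ≥ 412.5 → median here
  mile 20 (D, w=275) → cum 825
Optimal location: mile 18.

x = 18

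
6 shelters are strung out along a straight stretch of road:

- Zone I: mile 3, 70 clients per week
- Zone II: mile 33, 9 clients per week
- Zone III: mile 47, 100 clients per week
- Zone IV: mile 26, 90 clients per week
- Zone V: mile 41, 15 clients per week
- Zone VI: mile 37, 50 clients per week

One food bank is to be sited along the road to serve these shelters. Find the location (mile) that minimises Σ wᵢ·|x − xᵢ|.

For a sum of weighted absolute distances on a line, the optimum is the weighted median (not the mean). Total weight W = 334; half-weight = 167.
Sort by position and accumulate weight:
  mile 3 (Zone I, w=70) → cum 70
  mile 26 (Zone IV, w=90) → cum 160
  mile 33 (Zone II, w=9) → cum 169  ≥ 167 → median here
  mile 37 (Zone VI, w=50) → cum 219
  mile 41 (Zone V, w=15) → cum 234
  mile 47 (Zone III, w=100) → cum 334
Optimal location: mile 33.

x = 33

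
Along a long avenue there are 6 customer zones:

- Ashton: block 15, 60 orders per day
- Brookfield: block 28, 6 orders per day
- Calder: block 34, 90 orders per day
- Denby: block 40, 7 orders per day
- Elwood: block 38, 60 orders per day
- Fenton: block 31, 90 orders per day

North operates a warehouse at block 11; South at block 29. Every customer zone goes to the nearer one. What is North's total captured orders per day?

The indifferent point is the midpoint (11+29)/2 = 20; customer zones left of it (closer to North at 11) go to North, those right go to South.
  Ashton at 15 (w=60) → North
  Brookfield at 28 (w=6) → South
  Fenton at 31 (w=90) → South
  Calder at 34 (w=90) → South
  Elwood at 38 (w=60) → South
  Denby at 40 (w=7) → South
North captures 60; South captures 253.

60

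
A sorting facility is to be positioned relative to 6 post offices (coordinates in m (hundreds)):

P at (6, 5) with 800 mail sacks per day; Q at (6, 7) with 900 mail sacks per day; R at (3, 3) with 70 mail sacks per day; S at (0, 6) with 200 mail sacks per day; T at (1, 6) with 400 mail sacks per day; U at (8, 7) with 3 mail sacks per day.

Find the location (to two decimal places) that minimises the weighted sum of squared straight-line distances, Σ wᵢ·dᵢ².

The minimiser of Σwᵢ‖p−pᵢ‖² is the weighted centroid p* = (Σwᵢpᵢ)/(Σwᵢ).
Σwᵢ = 2373.
Σwᵢxᵢ = 800·6 + 900·6 + 70·3 + 200·0 + 400·1 + 3·8 = 10834.
Σwᵢyᵢ = 800·5 + 900·7 + 70·3 + 200·6 + 400·6 + 3·7 = 14131.
x* = 10834/2373 = 4.57, y* = 14131/2373 = 5.95.

(4.57, 5.95)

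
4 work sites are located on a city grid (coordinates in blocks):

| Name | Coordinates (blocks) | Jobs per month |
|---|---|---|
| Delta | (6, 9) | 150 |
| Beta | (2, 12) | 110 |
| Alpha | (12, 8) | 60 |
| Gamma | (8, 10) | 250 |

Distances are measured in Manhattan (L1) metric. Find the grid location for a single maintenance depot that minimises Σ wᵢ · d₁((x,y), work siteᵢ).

Manhattan distance separates: Σwᵢ(|x−xᵢ|+|y−yᵢ|) = Σwᵢ|x−xᵢ| + Σwᵢ|y−yᵢ|, so x and y are optimised independently as 1-D weighted medians.
Total weight W = 570; half = 285.
x-coordinate, sorted with cumulative weight:
  x=2 (Beta, w=110) cum 110
  x=6 (Delta, w=150) cum 260
  x=8 (Gamma, w=250) cum 510  ← median
  x=12 (Alpha, w=60) cum 570
⇒ x* = 8
y-coordinate, sorted with cumulative weight:
  y=8 (Alpha, w=60) cum 60
  y=9 (Delta, w=150) cum 210
  y=10 (Gamma, w=250) cum 460  ← median
  y=12 (Beta, w=110) cum 570
⇒ y* = 10

(8, 10)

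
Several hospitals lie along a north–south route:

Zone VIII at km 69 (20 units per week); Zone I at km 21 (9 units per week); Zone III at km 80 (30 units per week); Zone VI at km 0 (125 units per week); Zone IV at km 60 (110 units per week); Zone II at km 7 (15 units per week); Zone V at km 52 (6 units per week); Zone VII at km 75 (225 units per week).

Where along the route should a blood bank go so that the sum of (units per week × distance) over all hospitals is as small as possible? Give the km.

x = 69

For a sum of weighted absolute distances on a line, the optimum is the weighted median (not the mean). Total weight W = 540; half-weight = 270.
Sort by position and accumulate weight:
  km 0 (Zone VI, w=125) → cum 125
  km 7 (Zone II, w=15) → cum 140
  km 21 (Zone I, w=9) → cum 149
  km 52 (Zone V, w=6) → cum 155
  km 60 (Zone IV, w=110) → cum 265
  km 69 (Zone VIII, w=20) → cum 285  ≥ 270 → median here
  km 75 (Zone VII, w=225) → cum 510
  km 80 (Zone III, w=30) → cum 540
Optimal location: km 69.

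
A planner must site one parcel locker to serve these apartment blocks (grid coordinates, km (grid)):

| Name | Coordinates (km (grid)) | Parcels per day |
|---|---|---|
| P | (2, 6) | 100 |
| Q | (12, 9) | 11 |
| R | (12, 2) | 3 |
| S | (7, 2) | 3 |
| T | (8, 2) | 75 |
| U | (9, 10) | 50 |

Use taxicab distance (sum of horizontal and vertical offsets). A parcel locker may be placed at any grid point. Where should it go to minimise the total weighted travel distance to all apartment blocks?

Manhattan distance separates: Σwᵢ(|x−xᵢ|+|y−yᵢ|) = Σwᵢ|x−xᵢ| + Σwᵢ|y−yᵢ|, so x and y are optimised independently as 1-D weighted medians.
Total weight W = 242; half = 121.
x-coordinate, sorted with cumulative weight:
  x=2 (P, w=100) cum 100
  x=7 (S, w=3) cum 103
  x=8 (T, w=75) cum 178  ← median
  x=9 (U, w=50) cum 228
  x=12 (Q, w=11) cum 239
  x=12 (R, w=3) cum 242
⇒ x* = 8
y-coordinate, sorted with cumulative weight:
  y=2 (R, w=3) cum 3
  y=2 (S, w=3) cum 6
  y=2 (T, w=75) cum 81
  y=6 (P, w=100) cum 181  ← median
  y=9 (Q, w=11) cum 192
  y=10 (U, w=50) cum 242
⇒ y* = 6

(8, 6)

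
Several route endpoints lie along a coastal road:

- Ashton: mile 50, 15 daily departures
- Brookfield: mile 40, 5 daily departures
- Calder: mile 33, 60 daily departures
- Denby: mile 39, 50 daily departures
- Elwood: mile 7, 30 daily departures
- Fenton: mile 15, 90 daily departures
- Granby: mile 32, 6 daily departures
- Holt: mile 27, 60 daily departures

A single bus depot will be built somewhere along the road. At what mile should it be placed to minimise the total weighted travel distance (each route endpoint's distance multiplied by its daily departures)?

x = 27

For a sum of weighted absolute distances on a line, the optimum is the weighted median (not the mean). Total weight W = 316; half-weight = 158.
Sort by position and accumulate weight:
  mile 7 (Elwood, w=30) → cum 30
  mile 15 (Fenton, w=90) → cum 120
  mile 27 (Holt, w=60) → cum 180  ≥ 158 → median here
  mile 32 (Granby, w=6) → cum 186
  mile 33 (Calder, w=60) → cum 246
  mile 39 (Denby, w=50) → cum 296
  mile 40 (Brookfield, w=5) → cum 301
  mile 50 (Ashton, w=15) → cum 316
Optimal location: mile 27.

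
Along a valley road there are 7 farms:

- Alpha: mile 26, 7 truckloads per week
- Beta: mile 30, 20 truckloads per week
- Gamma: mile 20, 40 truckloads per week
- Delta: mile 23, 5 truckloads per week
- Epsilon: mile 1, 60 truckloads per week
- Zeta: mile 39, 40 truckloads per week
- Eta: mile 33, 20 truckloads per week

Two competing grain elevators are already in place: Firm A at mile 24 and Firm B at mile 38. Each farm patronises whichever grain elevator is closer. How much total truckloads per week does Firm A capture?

The indifferent point is the midpoint (24+38)/2 = 31; farms left of it (closer to Firm A at 24) go to Firm A, those right go to Firm B.
  Epsilon at 1 (w=60) → Firm A
  Gamma at 20 (w=40) → Firm A
  Delta at 23 (w=5) → Firm A
  Alpha at 26 (w=7) → Firm A
  Beta at 30 (w=20) → Firm A
  Eta at 33 (w=20) → Firm B
  Zeta at 39 (w=40) → Firm B
Firm A captures 132; Firm B captures 60.

132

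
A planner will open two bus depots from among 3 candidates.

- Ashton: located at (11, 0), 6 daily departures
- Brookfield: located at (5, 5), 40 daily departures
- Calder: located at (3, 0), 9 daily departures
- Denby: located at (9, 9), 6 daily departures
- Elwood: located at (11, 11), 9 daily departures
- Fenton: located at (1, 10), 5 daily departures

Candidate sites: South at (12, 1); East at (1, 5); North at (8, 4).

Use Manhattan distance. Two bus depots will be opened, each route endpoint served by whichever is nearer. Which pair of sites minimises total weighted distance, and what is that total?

{East, North}, total 416

Evaluate every pair (each demand assigned to the nearer of the two):
  {East, North}: total = 416
  {South, East}: total = 425
  {South, North}: total = 444
Best pair: {East, North} with total 416.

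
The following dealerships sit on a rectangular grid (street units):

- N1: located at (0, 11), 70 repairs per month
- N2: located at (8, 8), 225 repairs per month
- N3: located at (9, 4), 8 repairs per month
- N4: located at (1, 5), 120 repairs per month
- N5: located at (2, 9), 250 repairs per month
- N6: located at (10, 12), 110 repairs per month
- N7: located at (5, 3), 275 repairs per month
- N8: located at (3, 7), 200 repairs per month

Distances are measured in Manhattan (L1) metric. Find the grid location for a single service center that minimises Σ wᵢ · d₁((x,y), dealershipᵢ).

(3, 8)

Manhattan distance separates: Σwᵢ(|x−xᵢ|+|y−yᵢ|) = Σwᵢ|x−xᵢ| + Σwᵢ|y−yᵢ|, so x and y are optimised independently as 1-D weighted medians.
Total weight W = 1258; half = 629.
x-coordinate, sorted with cumulative weight:
  x=0 (N1, w=70) cum 70
  x=1 (N4, w=120) cum 190
  x=2 (N5, w=250) cum 440
  x=3 (N8, w=200) cum 640  ← median
  x=5 (N7, w=275) cum 915
  x=8 (N2, w=225) cum 1140
  x=9 (N3, w=8) cum 1148
  x=10 (N6, w=110) cum 1258
⇒ x* = 3
y-coordinate, sorted with cumulative weight:
  y=3 (N7, w=275) cum 275
  y=4 (N3, w=8) cum 283
  y=5 (N4, w=120) cum 403
  y=7 (N8, w=200) cum 603
  y=8 (N2, w=225) cum 828  ← median
  y=9 (N5, w=250) cum 1078
  y=11 (N1, w=70) cum 1148
  y=12 (N6, w=110) cum 1258
⇒ y* = 8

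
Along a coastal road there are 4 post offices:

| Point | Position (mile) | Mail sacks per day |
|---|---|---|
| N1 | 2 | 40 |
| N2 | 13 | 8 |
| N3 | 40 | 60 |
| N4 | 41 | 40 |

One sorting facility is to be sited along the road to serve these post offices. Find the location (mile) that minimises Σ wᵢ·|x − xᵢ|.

x = 40

For a sum of weighted absolute distances on a line, the optimum is the weighted median (not the mean). Total weight W = 148; half-weight = 74.
Sort by position and accumulate weight:
  mile 2 (N1, w=40) → cum 40
  mile 13 (N2, w=8) → cum 48
  mile 40 (N3, w=60) → cum 108  ≥ 74 → median here
  mile 41 (N4, w=40) → cum 148
Optimal location: mile 40.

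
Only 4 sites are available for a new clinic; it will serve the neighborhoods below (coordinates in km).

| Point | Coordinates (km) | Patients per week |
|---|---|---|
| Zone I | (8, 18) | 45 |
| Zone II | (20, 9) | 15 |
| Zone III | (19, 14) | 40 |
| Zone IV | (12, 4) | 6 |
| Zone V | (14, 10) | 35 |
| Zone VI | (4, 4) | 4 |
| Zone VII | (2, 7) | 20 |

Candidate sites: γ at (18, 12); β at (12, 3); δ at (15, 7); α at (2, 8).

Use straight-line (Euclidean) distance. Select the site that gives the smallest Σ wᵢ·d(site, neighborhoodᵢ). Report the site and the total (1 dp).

γ, total 1284.6 km

Total weighted distance at each candidate:
  γ (18, 12): total = 1284.6
  β (12, 3): total = 1878.6
  δ (15, 7): total = 1431.7
  α (2, 8): total = 2044.6
Minimum is at γ with total 1284.6 km.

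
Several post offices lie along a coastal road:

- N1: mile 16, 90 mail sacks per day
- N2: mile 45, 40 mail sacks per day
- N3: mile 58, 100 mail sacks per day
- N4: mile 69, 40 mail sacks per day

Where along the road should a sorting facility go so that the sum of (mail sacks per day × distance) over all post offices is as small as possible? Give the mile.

For a sum of weighted absolute distances on a line, the optimum is the weighted median (not the mean). Total weight W = 270; half-weight = 135.
Sort by position and accumulate weight:
  mile 16 (N1, w=90) → cum 90
  mile 45 (N2, w=40) → cum 130
  mile 58 (N3, w=100) → cum 230  ≥ 135 → median here
  mile 69 (N4, w=40) → cum 270
Optimal location: mile 58.

x = 58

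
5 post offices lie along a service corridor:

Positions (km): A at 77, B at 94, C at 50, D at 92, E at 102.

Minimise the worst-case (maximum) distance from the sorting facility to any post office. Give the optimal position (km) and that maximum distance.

location 76, max distance 26

The 1-center on a line is the midpoint of the two extreme points: leftmost at 50, rightmost at 102.
Optimal location = (50 + 102)/2 = 76; maximum distance = (102 − 50)/2 = 26.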